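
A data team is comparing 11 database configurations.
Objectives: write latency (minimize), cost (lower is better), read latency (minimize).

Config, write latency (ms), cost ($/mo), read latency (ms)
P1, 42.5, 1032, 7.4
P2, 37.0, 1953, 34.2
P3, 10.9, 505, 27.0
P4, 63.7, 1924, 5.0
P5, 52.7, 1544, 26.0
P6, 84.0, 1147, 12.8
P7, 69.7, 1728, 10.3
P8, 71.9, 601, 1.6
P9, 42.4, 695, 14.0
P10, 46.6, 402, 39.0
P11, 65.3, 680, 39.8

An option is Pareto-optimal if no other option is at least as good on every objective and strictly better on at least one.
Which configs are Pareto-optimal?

P1, P3, P4, P8, P9, P10

P1: not dominated.
P2: dominated by P3 (write latency 10.9≤37.0, cost 505≤1953, read latency 27.0≤34.2).
P3: not dominated (best write latency).
P4: not dominated.
P5: dominated by P1 (write latency 42.5≤52.7, cost 1032≤1544, read latency 7.4≤26.0).
P6: dominated by P1 (write latency 42.5≤84.0, cost 1032≤1147, read latency 7.4≤12.8).
P7: dominated by P1 (write latency 42.5≤69.7, cost 1032≤1728, read latency 7.4≤10.3).
P8: not dominated (best read latency).
P9: not dominated.
P10: not dominated (best cost).
P11: dominated by P3 (write latency 10.9≤65.3, cost 505≤680, read latency 27.0≤39.8).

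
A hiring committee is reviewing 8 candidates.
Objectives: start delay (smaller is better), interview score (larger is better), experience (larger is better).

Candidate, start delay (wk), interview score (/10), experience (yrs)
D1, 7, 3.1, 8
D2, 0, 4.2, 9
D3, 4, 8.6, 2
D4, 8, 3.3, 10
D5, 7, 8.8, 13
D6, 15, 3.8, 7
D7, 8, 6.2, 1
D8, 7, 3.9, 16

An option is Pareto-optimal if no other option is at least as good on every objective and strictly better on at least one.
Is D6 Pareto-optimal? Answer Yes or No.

D2 vs D6: start delay 0≤15, interview score 4.2≥3.8, experience 9≥7 — D2 is at least as good on every objective and strictly better on at least one, so D2 dominates D6.

No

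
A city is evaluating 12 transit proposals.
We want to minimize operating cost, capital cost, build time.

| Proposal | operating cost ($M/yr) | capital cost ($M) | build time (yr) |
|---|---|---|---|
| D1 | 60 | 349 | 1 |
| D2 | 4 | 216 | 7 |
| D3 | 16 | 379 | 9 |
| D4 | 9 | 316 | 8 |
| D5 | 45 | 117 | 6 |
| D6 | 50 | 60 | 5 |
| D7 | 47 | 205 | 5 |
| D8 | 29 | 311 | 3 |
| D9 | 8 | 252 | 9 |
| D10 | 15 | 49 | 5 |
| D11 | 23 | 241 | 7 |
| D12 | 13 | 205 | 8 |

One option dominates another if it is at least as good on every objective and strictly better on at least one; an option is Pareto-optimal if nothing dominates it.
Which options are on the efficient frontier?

D1: not dominated (best build time).
D2: not dominated (best operating cost).
D3: dominated by D2 (operating cost 4≤16, capital cost 216≤379, build time 7≤9).
D4: dominated by D2 (operating cost 4≤9, capital cost 216≤316, build time 7≤8).
D5: dominated by D10 (operating cost 15≤45, capital cost 49≤117, build time 5≤6).
D6: dominated by D10 (operating cost 15≤50, capital cost 49≤60, build time 5≤5).
D7: dominated by D10 (operating cost 15≤47, capital cost 49≤205, build time 5≤5).
D8: not dominated.
D9: dominated by D2 (operating cost 4≤8, capital cost 216≤252, build time 7≤9).
D10: not dominated (best capital cost).
D11: dominated by D2 (operating cost 4≤23, capital cost 216≤241, build time 7≤7).
D12: not dominated.

D1, D2, D8, D10, D12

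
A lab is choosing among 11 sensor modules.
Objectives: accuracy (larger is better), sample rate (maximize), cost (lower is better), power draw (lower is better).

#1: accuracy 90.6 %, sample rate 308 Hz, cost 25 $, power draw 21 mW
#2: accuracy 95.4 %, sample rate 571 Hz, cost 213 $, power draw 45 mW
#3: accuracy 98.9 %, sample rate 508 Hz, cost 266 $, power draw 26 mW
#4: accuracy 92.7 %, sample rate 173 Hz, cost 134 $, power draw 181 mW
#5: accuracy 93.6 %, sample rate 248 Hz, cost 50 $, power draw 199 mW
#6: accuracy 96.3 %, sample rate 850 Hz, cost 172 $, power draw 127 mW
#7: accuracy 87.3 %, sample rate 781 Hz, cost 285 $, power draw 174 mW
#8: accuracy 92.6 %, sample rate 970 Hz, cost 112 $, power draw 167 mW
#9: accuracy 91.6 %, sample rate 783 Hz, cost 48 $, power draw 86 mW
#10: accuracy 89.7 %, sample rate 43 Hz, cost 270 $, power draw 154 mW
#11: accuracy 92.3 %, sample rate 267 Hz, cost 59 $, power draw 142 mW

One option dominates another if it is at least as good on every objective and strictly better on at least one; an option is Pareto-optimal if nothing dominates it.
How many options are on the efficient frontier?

9

#1: not dominated (best cost).
#2: not dominated.
#3: not dominated (best accuracy).
#4: not dominated.
#5: not dominated.
#6: not dominated.
#7: dominated by #6 (accuracy 96.3≥87.3, sample rate 850≥781, cost 172≤285, power draw 127≤174).
#8: not dominated (best sample rate).
#9: not dominated.
#10: dominated by #1 (accuracy 90.6≥89.7, sample rate 308≥43, cost 25≤270, power draw 21≤154).
#11: not dominated.
Pareto-optimal: #1, #2, #3, #4, #5, #6, #8, #9, #11 → 9.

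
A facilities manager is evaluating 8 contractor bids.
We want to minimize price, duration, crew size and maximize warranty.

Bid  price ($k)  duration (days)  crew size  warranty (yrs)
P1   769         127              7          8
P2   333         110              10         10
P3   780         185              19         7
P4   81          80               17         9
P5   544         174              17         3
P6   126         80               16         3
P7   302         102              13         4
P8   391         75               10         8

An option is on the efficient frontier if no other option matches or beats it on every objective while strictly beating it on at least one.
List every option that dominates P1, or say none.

P2: worse on crew size (10 vs 7).
P3: worse on price (780 vs 769).
P4: worse on crew size (17 vs 7).
P5: worse on duration (174 vs 127).
P6: worse on crew size (16 vs 7).
P7: worse on crew size (13 vs 7).
P8: worse on crew size (10 vs 7).
No option dominates P1.

none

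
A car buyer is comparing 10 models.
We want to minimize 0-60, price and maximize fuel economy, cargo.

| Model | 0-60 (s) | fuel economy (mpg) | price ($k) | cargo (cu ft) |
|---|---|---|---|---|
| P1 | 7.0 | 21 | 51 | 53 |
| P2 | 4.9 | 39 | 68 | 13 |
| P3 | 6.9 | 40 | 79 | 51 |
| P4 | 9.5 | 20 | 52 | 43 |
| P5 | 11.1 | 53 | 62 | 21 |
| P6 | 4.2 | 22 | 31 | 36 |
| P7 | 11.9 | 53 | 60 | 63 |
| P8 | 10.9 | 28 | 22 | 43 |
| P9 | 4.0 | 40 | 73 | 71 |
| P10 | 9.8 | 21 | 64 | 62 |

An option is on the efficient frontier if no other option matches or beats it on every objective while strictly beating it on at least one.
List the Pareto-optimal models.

P1, P2, P5, P6, P7, P8, P9, P10

P1: not dominated.
P2: not dominated.
P3: dominated by P9 (0-60 4.0≤6.9, fuel economy 40≥40, price 73≤79, cargo 71≥51).
P4: dominated by P1 (0-60 7.0≤9.5, fuel economy 21≥20, price 51≤52, cargo 53≥43).
P5: not dominated.
P6: not dominated.
P7: not dominated.
P8: not dominated (best price).
P9: not dominated (best 0-60).
P10: not dominated.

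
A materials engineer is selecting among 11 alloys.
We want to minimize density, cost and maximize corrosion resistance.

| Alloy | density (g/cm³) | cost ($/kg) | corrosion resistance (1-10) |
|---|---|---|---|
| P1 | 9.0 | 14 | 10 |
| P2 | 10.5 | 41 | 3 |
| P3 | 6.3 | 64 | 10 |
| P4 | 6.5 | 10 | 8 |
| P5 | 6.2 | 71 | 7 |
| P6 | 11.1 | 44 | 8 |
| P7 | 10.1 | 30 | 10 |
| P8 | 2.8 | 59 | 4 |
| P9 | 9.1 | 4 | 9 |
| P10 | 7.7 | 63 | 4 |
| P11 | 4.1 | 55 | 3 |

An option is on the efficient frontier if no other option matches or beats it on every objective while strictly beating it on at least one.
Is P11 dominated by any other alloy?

No

P1: worse on density (9.0 vs 4.1).
P2: worse on density (10.5 vs 4.1).
P3: worse on density (6.3 vs 4.1).
P4: worse on density (6.5 vs 4.1).
P5: worse on density (6.2 vs 4.1).
P6: worse on density (11.1 vs 4.1).
P7: worse on density (10.1 vs 4.1).
P8: worse on cost (59 vs 55).
P9: worse on density (9.1 vs 4.1).
P10: worse on density (7.7 vs 4.1).
No option is at least as good as P11 on every objective and strictly better on one.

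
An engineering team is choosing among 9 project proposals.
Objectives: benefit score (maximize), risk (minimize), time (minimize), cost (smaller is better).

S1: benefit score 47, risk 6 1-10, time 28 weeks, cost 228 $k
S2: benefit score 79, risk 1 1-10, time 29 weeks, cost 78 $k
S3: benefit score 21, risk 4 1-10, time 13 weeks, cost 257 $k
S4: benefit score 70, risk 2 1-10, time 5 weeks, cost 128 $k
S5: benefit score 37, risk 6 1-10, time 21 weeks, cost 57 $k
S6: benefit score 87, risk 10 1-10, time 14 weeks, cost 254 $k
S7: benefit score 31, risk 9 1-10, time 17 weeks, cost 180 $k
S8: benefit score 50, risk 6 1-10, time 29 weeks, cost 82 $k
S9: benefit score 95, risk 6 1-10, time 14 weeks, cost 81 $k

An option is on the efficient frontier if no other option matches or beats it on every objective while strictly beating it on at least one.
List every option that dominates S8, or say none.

S2, S9

S2: benefit score 79≥50, risk 1≤6, time 29≤29, cost 78≤82 — dominates S8.
S9: benefit score 95≥50, risk 6≤6, time 14≤29, cost 81≤82 — dominates S8.
Others (S1, S3, S4, S5, S6, S7) are each worse than S8 on at least one objective.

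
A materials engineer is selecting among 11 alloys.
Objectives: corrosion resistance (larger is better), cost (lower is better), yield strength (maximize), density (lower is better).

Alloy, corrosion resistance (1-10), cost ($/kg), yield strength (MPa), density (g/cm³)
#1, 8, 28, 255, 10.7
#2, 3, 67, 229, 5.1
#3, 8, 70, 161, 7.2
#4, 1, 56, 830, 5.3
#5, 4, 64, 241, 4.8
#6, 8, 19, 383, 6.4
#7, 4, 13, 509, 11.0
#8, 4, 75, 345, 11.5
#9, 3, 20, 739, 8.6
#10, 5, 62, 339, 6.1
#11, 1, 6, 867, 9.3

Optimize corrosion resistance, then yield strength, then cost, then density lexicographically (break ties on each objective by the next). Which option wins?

First maximize corrosion resistance: best is 8, kept {#1, #3, #6}.
Then maximize yield strength: best is 383, kept {#6}.

#6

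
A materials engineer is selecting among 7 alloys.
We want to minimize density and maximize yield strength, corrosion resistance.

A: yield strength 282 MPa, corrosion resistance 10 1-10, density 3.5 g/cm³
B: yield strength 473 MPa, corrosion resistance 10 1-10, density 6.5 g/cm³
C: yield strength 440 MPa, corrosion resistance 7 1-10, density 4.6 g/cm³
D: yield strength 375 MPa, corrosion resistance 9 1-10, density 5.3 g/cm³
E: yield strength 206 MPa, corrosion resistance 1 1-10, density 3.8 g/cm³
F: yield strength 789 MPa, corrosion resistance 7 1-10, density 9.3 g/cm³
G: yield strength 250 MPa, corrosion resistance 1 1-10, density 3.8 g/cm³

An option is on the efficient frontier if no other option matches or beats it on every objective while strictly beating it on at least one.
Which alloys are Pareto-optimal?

A: not dominated (best density).
B: not dominated.
C: not dominated.
D: not dominated.
E: dominated by A (yield strength 282≥206, corrosion resistance 10≥1, density 3.5≤3.8).
F: not dominated (best yield strength).
G: dominated by A (yield strength 282≥250, corrosion resistance 10≥1, density 3.5≤3.8).

A, B, C, D, F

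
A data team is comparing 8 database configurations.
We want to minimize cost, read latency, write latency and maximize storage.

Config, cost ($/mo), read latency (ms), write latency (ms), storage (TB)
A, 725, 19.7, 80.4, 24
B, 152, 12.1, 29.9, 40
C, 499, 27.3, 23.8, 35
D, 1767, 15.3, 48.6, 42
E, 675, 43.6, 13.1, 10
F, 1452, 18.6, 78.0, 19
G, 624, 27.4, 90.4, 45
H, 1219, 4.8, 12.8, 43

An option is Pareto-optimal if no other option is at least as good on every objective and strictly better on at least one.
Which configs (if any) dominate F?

B: cost 152≤1452, read latency 12.1≤18.6, write latency 29.9≤78.0, storage 40≥19 — dominates F.
H: cost 1219≤1452, read latency 4.8≤18.6, write latency 12.8≤78.0, storage 43≥19 — dominates F.
Others (A, C, D, E, G) are each worse than F on at least one objective.

B, H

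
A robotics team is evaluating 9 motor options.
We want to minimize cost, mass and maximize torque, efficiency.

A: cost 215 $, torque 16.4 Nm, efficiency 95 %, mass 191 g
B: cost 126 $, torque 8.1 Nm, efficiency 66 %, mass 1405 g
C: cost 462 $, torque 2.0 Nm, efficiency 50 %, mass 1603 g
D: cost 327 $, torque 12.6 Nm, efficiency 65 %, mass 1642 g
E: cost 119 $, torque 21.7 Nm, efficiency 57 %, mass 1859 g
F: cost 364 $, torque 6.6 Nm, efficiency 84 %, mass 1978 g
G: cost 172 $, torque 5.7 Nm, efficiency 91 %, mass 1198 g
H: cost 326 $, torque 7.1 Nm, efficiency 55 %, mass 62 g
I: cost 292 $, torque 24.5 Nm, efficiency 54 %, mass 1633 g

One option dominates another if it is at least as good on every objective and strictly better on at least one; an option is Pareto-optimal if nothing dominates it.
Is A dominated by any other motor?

No

B: worse on torque (8.1 vs 16.4).
C: worse on cost (462 vs 215).
D: worse on cost (327 vs 215).
E: worse on efficiency (57 vs 95).
F: worse on cost (364 vs 215).
G: worse on torque (5.7 vs 16.4).
H: worse on cost (326 vs 215).
I: worse on cost (292 vs 215).
No option is at least as good as A on every objective and strictly better on one.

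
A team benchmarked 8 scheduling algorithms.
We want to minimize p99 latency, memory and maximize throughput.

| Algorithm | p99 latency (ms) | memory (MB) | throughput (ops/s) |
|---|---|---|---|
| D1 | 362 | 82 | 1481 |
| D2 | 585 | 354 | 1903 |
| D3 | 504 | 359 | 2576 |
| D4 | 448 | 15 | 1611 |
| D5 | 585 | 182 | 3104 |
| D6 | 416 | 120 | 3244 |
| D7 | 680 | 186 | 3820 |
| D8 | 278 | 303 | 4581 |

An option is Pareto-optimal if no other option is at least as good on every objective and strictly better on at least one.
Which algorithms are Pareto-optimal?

D1: not dominated.
D2: dominated by D5 (p99 latency 585≤585, memory 182≤354, throughput 3104≥1903).
D3: dominated by D6 (p99 latency 416≤504, memory 120≤359, throughput 3244≥2576).
D4: not dominated (best memory).
D5: dominated by D6 (p99 latency 416≤585, memory 120≤182, throughput 3244≥3104).
D6: not dominated.
D7: not dominated.
D8: not dominated (best p99 latency).

D1, D4, D6, D7, D8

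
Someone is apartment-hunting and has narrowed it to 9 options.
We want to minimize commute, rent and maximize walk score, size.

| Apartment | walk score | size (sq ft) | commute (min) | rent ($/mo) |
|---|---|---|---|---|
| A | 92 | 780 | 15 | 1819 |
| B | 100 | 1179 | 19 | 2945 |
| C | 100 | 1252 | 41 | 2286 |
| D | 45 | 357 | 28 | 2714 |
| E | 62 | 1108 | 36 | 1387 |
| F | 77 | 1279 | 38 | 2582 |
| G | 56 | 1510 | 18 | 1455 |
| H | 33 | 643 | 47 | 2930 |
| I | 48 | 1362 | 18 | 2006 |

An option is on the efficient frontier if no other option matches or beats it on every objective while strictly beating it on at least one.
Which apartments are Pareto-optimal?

A: not dominated (best commute).
B: not dominated.
C: not dominated.
D: dominated by A (walk score 92≥45, size 780≥357, commute 15≤28, rent 1819≤2714).
E: not dominated (best rent).
F: not dominated.
G: not dominated (best size).
H: dominated by A (walk score 92≥33, size 780≥643, commute 15≤47, rent 1819≤2930).
I: dominated by G (walk score 56≥48, size 1510≥1362, commute 18≤18, rent 1455≤2006).

A, B, C, E, F, G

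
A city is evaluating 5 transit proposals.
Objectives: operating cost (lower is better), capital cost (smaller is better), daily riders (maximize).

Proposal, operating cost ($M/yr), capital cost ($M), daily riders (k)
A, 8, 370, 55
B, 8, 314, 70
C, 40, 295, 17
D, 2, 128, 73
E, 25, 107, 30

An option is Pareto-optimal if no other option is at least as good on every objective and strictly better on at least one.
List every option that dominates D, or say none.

A: worse on operating cost (8 vs 2).
B: worse on operating cost (8 vs 2).
C: worse on operating cost (40 vs 2).
E: worse on operating cost (25 vs 2).
No option dominates D.

none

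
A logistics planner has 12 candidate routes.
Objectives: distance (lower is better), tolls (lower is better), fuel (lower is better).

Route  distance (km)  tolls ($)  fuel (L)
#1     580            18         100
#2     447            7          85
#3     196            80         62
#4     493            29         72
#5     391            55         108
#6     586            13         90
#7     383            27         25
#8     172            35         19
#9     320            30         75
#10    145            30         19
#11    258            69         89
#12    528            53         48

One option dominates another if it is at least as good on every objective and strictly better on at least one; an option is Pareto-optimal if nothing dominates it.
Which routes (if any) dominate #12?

#7: distance 383≤528, tolls 27≤53, fuel 25≤48 — dominates #12.
#8: distance 172≤528, tolls 35≤53, fuel 19≤48 — dominates #12.
#10: distance 145≤528, tolls 30≤53, fuel 19≤48 — dominates #12.
Others (#1, #2, #3, #4, #5, #6, #9, #11) are each worse than #12 on at least one objective.

#7, #8, #10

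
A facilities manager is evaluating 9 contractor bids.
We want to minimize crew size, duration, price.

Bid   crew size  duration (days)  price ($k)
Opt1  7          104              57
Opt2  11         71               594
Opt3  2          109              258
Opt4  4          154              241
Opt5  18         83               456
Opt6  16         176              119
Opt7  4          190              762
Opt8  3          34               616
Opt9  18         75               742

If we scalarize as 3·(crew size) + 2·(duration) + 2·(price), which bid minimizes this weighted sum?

Opt1

Opt1: 3·7 + 2·104 + 2·57 = 343
Opt2: 3·11 + 2·71 + 2·594 = 1363
Opt3: 3·2 + 2·109 + 2·258 = 740
Opt4: 3·4 + 2·154 + 2·241 = 802
Opt5: 3·18 + 2·83 + 2·456 = 1132
Opt6: 3·16 + 2·176 + 2·119 = 638
Opt7: 3·4 + 2·190 + 2·762 = 1916
Opt8: 3·3 + 2·34 + 2·616 = 1309
Opt9: 3·18 + 2·75 + 2·742 = 1688
Lowest: Opt1 at 343.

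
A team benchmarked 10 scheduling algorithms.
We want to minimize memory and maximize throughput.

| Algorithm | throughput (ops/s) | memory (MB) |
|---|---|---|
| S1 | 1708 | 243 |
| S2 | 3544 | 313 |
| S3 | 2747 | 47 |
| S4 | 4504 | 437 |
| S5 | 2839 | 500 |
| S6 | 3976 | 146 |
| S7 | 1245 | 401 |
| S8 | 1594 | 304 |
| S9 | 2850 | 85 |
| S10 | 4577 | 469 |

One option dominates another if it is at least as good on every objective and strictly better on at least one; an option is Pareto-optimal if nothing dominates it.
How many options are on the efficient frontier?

S1: dominated by S3 (throughput 2747≥1708, memory 47≤243).
S2: dominated by S6 (throughput 3976≥3544, memory 146≤313).
S3: not dominated (best memory).
S4: not dominated.
S5: dominated by S2 (throughput 3544≥2839, memory 313≤500).
S6: not dominated.
S7: dominated by S1 (throughput 1708≥1245, memory 243≤401).
S8: dominated by S1 (throughput 1708≥1594, memory 243≤304).
S9: not dominated.
S10: not dominated (best throughput).
Pareto-optimal: S3, S4, S6, S9, S10 → 5.

5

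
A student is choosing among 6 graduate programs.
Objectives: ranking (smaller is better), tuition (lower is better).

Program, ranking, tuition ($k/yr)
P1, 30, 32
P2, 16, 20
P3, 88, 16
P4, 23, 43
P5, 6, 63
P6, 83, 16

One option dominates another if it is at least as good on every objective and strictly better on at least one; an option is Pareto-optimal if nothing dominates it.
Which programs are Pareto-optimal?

P2, P5, P6

P1: dominated by P2 (ranking 16≤30, tuition 20≤32).
P2: not dominated.
P3: dominated by P6 (ranking 83≤88, tuition 16≤16).
P4: dominated by P2 (ranking 16≤23, tuition 20≤43).
P5: not dominated (best ranking).
P6: not dominated.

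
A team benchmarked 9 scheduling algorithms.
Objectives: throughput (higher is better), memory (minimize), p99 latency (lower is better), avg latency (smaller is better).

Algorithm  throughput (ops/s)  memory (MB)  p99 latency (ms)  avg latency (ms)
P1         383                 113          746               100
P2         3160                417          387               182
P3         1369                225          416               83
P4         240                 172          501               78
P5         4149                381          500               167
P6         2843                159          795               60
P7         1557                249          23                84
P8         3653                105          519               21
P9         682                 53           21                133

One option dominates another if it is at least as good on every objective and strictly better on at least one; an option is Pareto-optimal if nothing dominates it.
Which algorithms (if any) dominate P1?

P8

P8: throughput 3653≥383, memory 105≤113, p99 latency 519≤746, avg latency 21≤100 — dominates P1.
Others (P2, P3, P4, P5, P6, P7, P9) are each worse than P1 on at least one objective.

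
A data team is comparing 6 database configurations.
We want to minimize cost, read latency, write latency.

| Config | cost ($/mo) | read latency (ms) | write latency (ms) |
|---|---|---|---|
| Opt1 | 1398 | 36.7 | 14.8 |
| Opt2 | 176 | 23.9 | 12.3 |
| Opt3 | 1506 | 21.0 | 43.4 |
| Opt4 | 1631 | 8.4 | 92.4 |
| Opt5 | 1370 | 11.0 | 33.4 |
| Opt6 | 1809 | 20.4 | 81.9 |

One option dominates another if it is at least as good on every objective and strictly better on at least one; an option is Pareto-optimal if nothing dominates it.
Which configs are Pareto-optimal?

Opt2, Opt4, Opt5

Opt1: dominated by Opt2 (cost 176≤1398, read latency 23.9≤36.7, write latency 12.3≤14.8).
Opt2: not dominated (best cost).
Opt3: dominated by Opt5 (cost 1370≤1506, read latency 11.0≤21.0, write latency 33.4≤43.4).
Opt4: not dominated (best read latency).
Opt5: not dominated.
Opt6: dominated by Opt5 (cost 1370≤1809, read latency 11.0≤20.4, write latency 33.4≤81.9).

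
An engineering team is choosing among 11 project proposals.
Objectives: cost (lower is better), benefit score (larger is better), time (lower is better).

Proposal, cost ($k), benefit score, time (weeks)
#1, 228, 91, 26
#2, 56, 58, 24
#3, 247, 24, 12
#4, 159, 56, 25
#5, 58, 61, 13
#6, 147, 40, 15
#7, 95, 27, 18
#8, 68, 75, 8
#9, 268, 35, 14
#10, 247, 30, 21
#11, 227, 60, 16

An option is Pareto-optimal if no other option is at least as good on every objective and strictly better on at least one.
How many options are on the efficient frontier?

4

#1: not dominated (best benefit score).
#2: not dominated (best cost).
#3: dominated by #8 (cost 68≤247, benefit score 75≥24, time 8≤12).
#4: dominated by #2 (cost 56≤159, benefit score 58≥56, time 24≤25).
#5: not dominated.
#6: dominated by #5 (cost 58≤147, benefit score 61≥40, time 13≤15).
#7: dominated by #5 (cost 58≤95, benefit score 61≥27, time 13≤18).
#8: not dominated (best time).
#9: dominated by #5 (cost 58≤268, benefit score 61≥35, time 13≤14).
#10: dominated by #5 (cost 58≤247, benefit score 61≥30, time 13≤21).
#11: dominated by #5 (cost 58≤227, benefit score 61≥60, time 13≤16).
Pareto-optimal: #1, #2, #5, #8 → 4.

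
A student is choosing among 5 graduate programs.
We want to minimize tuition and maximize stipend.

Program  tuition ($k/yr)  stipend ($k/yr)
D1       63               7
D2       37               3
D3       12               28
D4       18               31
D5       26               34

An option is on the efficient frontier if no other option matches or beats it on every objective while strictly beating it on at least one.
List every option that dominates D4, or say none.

none

D1: worse on tuition (63 vs 18).
D2: worse on tuition (37 vs 18).
D3: worse on stipend (28 vs 31).
D5: worse on tuition (26 vs 18).
No option dominates D4.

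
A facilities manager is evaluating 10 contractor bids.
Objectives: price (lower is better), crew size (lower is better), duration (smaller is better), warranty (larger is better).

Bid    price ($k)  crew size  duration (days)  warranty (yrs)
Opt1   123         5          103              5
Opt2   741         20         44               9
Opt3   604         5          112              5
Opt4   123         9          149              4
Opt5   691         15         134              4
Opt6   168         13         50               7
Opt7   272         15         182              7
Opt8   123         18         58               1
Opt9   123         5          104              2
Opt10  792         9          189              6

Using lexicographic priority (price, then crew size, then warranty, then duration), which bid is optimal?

First minimize price: best is 123, kept {Opt1, Opt4, Opt8, Opt9}.
Then minimize crew size: best is 5, kept {Opt1, Opt9}.
Then maximize warranty: best is 5, kept {Opt1}.

Opt1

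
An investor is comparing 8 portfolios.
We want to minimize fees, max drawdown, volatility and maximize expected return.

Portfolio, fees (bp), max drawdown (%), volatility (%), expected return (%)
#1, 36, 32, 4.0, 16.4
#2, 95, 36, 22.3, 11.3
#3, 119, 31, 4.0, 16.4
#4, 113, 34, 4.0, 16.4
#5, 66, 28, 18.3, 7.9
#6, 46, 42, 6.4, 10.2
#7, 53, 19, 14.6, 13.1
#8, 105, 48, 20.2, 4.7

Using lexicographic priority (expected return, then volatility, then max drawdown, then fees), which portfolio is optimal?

#3

First maximize expected return: best is 16.4, kept {#1, #3, #4}.
Then minimize volatility: best is 4.0, kept {#1, #3, #4}.
Then minimize max drawdown: best is 31, kept {#3}.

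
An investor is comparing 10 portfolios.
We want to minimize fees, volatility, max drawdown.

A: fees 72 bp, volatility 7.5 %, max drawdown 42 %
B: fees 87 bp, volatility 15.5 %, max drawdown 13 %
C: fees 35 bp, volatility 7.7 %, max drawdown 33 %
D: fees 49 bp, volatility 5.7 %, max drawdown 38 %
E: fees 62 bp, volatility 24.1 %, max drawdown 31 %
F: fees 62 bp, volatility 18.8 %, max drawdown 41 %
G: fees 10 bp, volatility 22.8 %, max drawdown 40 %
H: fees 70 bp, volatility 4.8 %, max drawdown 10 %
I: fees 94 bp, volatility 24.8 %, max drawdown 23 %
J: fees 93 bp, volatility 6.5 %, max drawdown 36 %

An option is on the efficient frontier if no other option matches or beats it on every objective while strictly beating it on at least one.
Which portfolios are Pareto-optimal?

A: dominated by D (fees 49≤72, volatility 5.7≤7.5, max drawdown 38≤42).
B: dominated by H (fees 70≤87, volatility 4.8≤15.5, max drawdown 10≤13).
C: not dominated.
D: not dominated.
E: not dominated.
F: dominated by C (fees 35≤62, volatility 7.7≤18.8, max drawdown 33≤41).
G: not dominated (best fees).
H: not dominated (best volatility).
I: dominated by B (fees 87≤94, volatility 15.5≤24.8, max drawdown 13≤23).
J: dominated by H (fees 70≤93, volatility 4.8≤6.5, max drawdown 10≤36).

C, D, E, G, H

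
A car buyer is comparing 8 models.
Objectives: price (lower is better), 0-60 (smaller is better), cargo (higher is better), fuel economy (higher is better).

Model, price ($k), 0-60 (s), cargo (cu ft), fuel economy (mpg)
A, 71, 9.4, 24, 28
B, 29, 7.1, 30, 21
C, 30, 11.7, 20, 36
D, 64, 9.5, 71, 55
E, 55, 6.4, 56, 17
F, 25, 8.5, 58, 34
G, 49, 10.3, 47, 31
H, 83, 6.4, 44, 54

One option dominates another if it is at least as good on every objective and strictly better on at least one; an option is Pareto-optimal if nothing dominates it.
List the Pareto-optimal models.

A: dominated by F (price 25≤71, 0-60 8.5≤9.4, cargo 58≥24, fuel economy 34≥28).
B: not dominated.
C: not dominated.
D: not dominated (best cargo).
E: not dominated.
F: not dominated (best price).
G: dominated by F (price 25≤49, 0-60 8.5≤10.3, cargo 58≥47, fuel economy 34≥31).
H: not dominated.

B, C, D, E, F, H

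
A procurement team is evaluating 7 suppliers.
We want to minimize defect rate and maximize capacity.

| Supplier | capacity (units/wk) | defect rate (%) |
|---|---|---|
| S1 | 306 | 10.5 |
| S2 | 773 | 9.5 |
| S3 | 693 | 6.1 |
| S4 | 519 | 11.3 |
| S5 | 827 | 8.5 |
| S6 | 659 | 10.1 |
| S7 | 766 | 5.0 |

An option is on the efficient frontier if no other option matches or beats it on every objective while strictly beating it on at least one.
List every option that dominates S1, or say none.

S2, S3, S5, S6, S7

S2: capacity 773≥306, defect rate 9.5≤10.5 — dominates S1.
S3: capacity 693≥306, defect rate 6.1≤10.5 — dominates S1.
S5: capacity 827≥306, defect rate 8.5≤10.5 — dominates S1.
S6: capacity 659≥306, defect rate 10.1≤10.5 — dominates S1.
S7: capacity 766≥306, defect rate 5.0≤10.5 — dominates S1.
Others (S4) are each worse than S1 on at least one objective.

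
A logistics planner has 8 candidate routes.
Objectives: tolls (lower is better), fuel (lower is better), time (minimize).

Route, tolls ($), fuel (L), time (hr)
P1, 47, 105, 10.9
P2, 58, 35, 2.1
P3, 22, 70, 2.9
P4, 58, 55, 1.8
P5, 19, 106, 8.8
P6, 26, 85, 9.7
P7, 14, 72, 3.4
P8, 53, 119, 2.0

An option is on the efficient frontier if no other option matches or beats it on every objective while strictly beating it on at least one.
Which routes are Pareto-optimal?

P1: dominated by P3 (tolls 22≤47, fuel 70≤105, time 2.9≤10.9).
P2: not dominated (best fuel).
P3: not dominated.
P4: not dominated (best time).
P5: dominated by P7 (tolls 14≤19, fuel 72≤106, time 3.4≤8.8).
P6: dominated by P3 (tolls 22≤26, fuel 70≤85, time 2.9≤9.7).
P7: not dominated (best tolls).
P8: not dominated.

P2, P3, P4, P7, P8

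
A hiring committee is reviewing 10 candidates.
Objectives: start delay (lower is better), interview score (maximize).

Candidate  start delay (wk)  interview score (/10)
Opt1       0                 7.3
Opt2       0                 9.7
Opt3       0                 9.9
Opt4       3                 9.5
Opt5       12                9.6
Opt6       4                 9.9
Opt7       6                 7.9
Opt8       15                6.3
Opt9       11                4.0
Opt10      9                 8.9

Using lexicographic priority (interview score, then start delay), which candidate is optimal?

Opt3

First maximize interview score: best is 9.9, kept {Opt3, Opt6}.
Then minimize start delay: best is 0, kept {Opt3}.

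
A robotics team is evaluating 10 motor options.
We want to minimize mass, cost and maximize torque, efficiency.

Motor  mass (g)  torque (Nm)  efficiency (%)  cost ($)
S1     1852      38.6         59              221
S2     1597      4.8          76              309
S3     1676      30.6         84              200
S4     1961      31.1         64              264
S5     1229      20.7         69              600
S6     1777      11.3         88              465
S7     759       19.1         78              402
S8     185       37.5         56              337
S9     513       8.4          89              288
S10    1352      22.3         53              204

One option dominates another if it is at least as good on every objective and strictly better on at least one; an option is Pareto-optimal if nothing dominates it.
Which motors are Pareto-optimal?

S1: not dominated (best torque).
S2: dominated by S9 (mass 513≤1597, torque 8.4≥4.8, efficiency 89≥76, cost 288≤309).
S3: not dominated (best cost).
S4: not dominated.
S5: not dominated.
S6: not dominated.
S7: not dominated.
S8: not dominated (best mass).
S9: not dominated (best efficiency).
S10: not dominated.

S1, S3, S4, S5, S6, S7, S8, S9, S10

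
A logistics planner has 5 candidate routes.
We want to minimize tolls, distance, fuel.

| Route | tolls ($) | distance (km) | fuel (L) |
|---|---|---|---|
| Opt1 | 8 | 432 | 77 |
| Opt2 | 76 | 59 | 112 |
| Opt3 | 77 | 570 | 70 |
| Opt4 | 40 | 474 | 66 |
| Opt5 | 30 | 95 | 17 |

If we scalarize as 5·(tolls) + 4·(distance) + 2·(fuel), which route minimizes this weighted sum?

Opt1: 5·8 + 4·432 + 2·77 = 1922
Opt2: 5·76 + 4·59 + 2·112 = 840
Opt3: 5·77 + 4·570 + 2·70 = 2805
Opt4: 5·40 + 4·474 + 2·66 = 2228
Opt5: 5·30 + 4·95 + 2·17 = 564
Lowest: Opt5 at 564.

Opt5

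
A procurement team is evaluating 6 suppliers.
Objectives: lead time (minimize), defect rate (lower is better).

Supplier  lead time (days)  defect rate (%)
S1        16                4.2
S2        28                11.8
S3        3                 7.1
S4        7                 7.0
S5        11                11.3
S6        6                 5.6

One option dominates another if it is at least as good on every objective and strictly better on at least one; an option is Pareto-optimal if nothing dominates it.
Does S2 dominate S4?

No

S2 vs S4: S2 is worse on lead time (28 vs 7), so it does not dominate S4.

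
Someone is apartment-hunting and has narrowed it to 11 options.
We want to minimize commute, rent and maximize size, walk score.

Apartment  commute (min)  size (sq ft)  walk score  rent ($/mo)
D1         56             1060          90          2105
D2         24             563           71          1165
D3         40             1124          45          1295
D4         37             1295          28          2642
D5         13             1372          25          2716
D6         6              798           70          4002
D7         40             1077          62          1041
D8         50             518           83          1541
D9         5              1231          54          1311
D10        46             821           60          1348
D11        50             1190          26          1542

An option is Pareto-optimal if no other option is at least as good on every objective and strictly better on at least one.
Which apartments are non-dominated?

D1, D2, D3, D4, D5, D6, D7, D8, D9

D1: not dominated (best walk score).
D2: not dominated.
D3: not dominated.
D4: not dominated.
D5: not dominated (best size).
D6: not dominated.
D7: not dominated (best rent).
D8: not dominated.
D9: not dominated (best commute).
D10: dominated by D7 (commute 40≤46, size 1077≥821, walk score 62≥60, rent 1041≤1348).
D11: dominated by D9 (commute 5≤50, size 1231≥1190, walk score 54≥26, rent 1311≤1542).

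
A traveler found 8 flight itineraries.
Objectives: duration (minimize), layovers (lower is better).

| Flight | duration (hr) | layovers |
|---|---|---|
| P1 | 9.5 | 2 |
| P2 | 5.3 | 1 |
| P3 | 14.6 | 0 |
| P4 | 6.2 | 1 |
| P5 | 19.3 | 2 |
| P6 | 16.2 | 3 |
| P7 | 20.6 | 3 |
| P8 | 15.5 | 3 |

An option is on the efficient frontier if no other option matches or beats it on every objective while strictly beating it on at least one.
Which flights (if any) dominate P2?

none

P1: worse on duration (9.5 vs 5.3).
P3: worse on duration (14.6 vs 5.3).
P4: worse on duration (6.2 vs 5.3).
P5: worse on duration (19.3 vs 5.3).
P6: worse on duration (16.2 vs 5.3).
P7: worse on duration (20.6 vs 5.3).
P8: worse on duration (15.5 vs 5.3).
No option dominates P2.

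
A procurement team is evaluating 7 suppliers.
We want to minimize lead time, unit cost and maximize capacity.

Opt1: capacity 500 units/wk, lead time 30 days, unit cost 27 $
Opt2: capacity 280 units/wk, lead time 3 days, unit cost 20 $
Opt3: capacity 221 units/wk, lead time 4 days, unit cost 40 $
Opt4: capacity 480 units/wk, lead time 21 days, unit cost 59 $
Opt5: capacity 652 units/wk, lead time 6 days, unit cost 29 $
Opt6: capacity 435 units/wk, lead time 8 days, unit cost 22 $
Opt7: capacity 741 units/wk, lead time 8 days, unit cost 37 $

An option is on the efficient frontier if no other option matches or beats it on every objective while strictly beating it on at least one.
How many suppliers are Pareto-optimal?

Opt1: not dominated.
Opt2: not dominated (best lead time).
Opt3: dominated by Opt2 (capacity 280≥221, lead time 3≤4, unit cost 20≤40).
Opt4: dominated by Opt5 (capacity 652≥480, lead time 6≤21, unit cost 29≤59).
Opt5: not dominated.
Opt6: not dominated.
Opt7: not dominated (best capacity).
Pareto-optimal: Opt1, Opt2, Opt5, Opt6, Opt7 → 5.

5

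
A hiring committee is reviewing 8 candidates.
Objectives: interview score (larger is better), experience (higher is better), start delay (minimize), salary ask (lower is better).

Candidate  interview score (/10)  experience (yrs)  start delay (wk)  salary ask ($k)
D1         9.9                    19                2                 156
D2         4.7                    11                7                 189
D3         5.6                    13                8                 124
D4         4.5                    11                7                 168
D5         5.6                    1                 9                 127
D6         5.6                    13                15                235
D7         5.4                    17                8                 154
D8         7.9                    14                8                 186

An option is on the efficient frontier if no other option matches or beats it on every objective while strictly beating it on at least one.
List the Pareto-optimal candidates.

D1, D3, D7

D1: not dominated (best interview score).
D2: dominated by D1 (interview score 9.9≥4.7, experience 19≥11, start delay 2≤7, salary ask 156≤189).
D3: not dominated (best salary ask).
D4: dominated by D1 (interview score 9.9≥4.5, experience 19≥11, start delay 2≤7, salary ask 156≤168).
D5: dominated by D3 (interview score 5.6≥5.6, experience 13≥1, start delay 8≤9, salary ask 124≤127).
D6: dominated by D1 (interview score 9.9≥5.6, experience 19≥13, start delay 2≤15, salary ask 156≤235).
D7: not dominated.
D8: dominated by D1 (interview score 9.9≥7.9, experience 19≥14, start delay 2≤8, salary ask 156≤186).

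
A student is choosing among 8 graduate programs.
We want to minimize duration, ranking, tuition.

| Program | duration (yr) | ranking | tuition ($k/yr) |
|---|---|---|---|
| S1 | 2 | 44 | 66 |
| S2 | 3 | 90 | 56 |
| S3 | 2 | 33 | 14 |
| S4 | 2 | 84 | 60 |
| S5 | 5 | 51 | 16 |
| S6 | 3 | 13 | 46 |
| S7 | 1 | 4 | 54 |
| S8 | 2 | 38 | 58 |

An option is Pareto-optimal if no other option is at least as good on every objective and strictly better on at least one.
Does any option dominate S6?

S1: worse on ranking (44 vs 13).
S2: worse on ranking (90 vs 13).
S3: worse on ranking (33 vs 13).
S4: worse on ranking (84 vs 13).
S5: worse on duration (5 vs 3).
S7: worse on tuition (54 vs 46).
S8: worse on ranking (38 vs 13).
No option is at least as good as S6 on every objective and strictly better on one.

No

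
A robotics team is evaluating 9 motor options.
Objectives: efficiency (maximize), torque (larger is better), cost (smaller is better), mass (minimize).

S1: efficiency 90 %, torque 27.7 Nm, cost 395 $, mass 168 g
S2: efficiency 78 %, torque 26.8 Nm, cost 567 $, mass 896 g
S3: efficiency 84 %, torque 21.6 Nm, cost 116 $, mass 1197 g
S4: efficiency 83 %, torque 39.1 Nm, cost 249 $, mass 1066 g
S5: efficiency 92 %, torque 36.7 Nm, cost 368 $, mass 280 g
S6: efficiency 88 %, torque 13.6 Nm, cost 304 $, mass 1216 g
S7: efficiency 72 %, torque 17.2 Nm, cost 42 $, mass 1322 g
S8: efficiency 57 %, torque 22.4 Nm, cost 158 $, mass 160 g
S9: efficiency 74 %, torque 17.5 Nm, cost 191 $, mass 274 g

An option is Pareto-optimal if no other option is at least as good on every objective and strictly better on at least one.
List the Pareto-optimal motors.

S1, S3, S4, S5, S6, S7, S8, S9

S1: not dominated.
S2: dominated by S1 (efficiency 90≥78, torque 27.7≥26.8, cost 395≤567, mass 168≤896).
S3: not dominated.
S4: not dominated (best torque).
S5: not dominated (best efficiency).
S6: not dominated.
S7: not dominated (best cost).
S8: not dominated (best mass).
S9: not dominated.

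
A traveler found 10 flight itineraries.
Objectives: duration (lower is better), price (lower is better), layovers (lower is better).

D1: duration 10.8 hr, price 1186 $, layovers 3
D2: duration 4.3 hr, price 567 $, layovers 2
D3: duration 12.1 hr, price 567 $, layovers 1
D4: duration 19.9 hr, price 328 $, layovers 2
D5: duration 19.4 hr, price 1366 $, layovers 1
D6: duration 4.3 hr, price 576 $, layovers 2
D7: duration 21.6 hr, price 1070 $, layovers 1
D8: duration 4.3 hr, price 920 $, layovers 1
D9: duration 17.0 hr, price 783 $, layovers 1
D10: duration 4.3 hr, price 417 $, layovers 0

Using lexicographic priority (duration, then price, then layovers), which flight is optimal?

D10

First minimize duration: best is 4.3, kept {D2, D6, D8, D10}.
Then minimize price: best is 417, kept {D10}.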